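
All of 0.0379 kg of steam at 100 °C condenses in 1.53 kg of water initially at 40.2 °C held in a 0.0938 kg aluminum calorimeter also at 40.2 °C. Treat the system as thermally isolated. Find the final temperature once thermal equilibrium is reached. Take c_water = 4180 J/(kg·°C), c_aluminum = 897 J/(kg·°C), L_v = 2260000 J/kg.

Let T be the final temperature. ΣQ_i = 0:
steam→water at 100 °C releases m L_v = 0.0379×2260000 = 85654; condensate cools 100→T: 0.0379×4180×(T − 100) = 158.42(T − 100); original water: 6395.4(T − 40.2); aluminum cup: 0.0938×897×(T − 40.2) = 84.14(T − 40.2)
6638 T = 85654 + 15842 + 260477 = 361974
T ≈ 54.53 °C, under the boiling point, so the assumption holds.

T_f ≈ 54.5 °C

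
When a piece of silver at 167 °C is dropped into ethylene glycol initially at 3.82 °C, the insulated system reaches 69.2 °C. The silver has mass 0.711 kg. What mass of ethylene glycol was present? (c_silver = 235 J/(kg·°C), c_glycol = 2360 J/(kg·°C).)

m ≈ 0.106 kg

Setting the total heat transfer to zero:
0.711×235×(69.2 − 167) + m×2360×(69.2 − 3.82) = 0
154297 m = 16341
m = 16341/154297 ≈ 0.1059 kg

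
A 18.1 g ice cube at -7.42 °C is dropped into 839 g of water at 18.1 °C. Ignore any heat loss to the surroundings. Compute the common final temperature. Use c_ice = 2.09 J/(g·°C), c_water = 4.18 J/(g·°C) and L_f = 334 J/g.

Heat gained plus heat lost sum to zero:
ice -7.42→0 °C: 18.1×2.09×7.42 = 280.69
  fusion: m_ice L_f = 18.1×334 = 6045.4
  meltwater 0→T: 18.1×4.18×T = 75.66 T
  water: 3507(T − 18.1)
3582.7 T = 63477 − 6326.1 = 57151
T ≈ 15.95 °C (positive, so assuming full melt was valid).

T_f ≈ 16.0 °C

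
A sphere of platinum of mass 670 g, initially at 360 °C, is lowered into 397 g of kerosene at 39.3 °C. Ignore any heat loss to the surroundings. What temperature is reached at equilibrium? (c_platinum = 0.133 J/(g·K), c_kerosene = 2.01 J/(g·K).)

With ΣQ=0 the equilibrium temperature is the m·c-weighted mean:
T_f = (89.11·360 + 797.97·39.3) / (89.11 + 797.97)
    = 63440 / 887.08 ≈ 71.52 °C

T_f ≈ 71.5 °C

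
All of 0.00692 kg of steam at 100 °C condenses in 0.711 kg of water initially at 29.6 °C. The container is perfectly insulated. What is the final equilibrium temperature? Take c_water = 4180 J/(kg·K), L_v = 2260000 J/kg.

Sum of m c ΔT and latent-heat terms is zero:
latent heat released on condensation: 0.00692×2260000 = 15639; condensate cools 100→T: 0.00692×4180×(T − 100) = 28.93(T − 100); original water: 2972(T − 29.6)
3000.9 T = 15639 + 2892.6 + 87971 = 106502
T ≈ 35.49 °C — below 100 °C, confirming all the steam condensed.

T_f ≈ 35.5 °C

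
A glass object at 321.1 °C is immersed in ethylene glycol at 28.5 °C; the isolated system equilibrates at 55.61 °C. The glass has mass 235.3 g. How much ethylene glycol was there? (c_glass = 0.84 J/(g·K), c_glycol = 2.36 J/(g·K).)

m ≈ 820 g

Heat lost by the glass = heat gained by the glycol:
235.3×0.84×(321.1 − 55.61) = m×2.36×(55.61 − 28.5)
63.98 m = 52475  ⇒  m ≈ 820.2 g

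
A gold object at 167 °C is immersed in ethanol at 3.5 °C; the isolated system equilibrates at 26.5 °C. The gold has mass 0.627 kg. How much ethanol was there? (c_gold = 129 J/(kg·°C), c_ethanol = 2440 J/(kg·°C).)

m ≈ 0.202 kg

Net heat exchanged in the isolated system is zero:
0.627×129×(26.5 − 167) + m×2440×(26.5 − 3.5) = 0
56120 m = 11364
m = 11364/56120 ≈ 0.2025 kg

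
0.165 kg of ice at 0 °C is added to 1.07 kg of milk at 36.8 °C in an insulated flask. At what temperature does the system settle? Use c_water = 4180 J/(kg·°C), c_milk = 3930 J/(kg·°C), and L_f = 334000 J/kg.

T_f ≈ 20.4 °C

Energy balance with sensible and latent terms:
latent heat to melt: 0.165×334000 = 55110
  warm the meltwater: 689.7 T
  milk: 4205.1(T − 36.8)
4894.8 T = 154748 − 55110 = 99638
T ≈ 20.36 °C. Since T > 0 °C, the all-ice-melts assumption holds.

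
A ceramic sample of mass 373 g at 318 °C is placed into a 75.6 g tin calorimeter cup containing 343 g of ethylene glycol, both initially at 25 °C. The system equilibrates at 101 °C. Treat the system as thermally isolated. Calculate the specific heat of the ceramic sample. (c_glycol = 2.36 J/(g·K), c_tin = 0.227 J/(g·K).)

Taking heat into each body as positive, Σ m c ΔT = 0:
373×c×(101 − 318) + 343×2.36×(101 − 25) + 75.6×0.227×(101 − 25) = 0
-80941 c = -62825
c = -62825/-80941 ≈ 0.7762 J/(g·K)

c ≈ 0.776 J/(g·K)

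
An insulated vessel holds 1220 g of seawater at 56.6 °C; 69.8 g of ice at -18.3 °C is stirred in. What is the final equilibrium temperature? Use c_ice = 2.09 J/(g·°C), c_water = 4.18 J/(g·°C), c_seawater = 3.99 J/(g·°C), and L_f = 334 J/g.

Net heat exchanged in the isolated system is zero:
ice -18.3→0 °C: 69.8·2.09·18.3 = 2669.6; latent heat to melt: 69.8·334 = 23313; warm the meltwater: 291.76 T; seawater: 4867.8(T − 56.6)
5159.6 T = 275517 − 25983 = 249535
T ≈ 48.36 °C (positive, so assuming full melt was valid).

T_f ≈ 48.4 °C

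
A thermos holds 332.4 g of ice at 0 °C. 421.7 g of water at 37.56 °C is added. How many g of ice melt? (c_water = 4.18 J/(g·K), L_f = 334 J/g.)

m_melted ≈ 198 g

Water can give up m c ΔT = 421.7·4.18·37.56 = 66207 J before reaching 0 °C.
To melt every bit of ice: 332.4·334 = 111022 J.
That's not enough to melt it all — equilibrium is at 0 °C with ice remaining.
m_melt = 66207 / L_f = 198.2 g.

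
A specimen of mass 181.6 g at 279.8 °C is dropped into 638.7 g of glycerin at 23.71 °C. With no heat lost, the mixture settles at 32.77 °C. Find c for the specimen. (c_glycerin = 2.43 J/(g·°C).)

m_s c (T_s − T_f) = m_glycerin c_glycerin (T_f − T_0):
181.6×c×(279.8 − 32.77) = 638.7×2.43×(32.77 − 23.71)
44861 c = 14061  ⇒  c ≈ 0.3134 J/(g·°C)

c ≈ 0.313 J/(g·°C)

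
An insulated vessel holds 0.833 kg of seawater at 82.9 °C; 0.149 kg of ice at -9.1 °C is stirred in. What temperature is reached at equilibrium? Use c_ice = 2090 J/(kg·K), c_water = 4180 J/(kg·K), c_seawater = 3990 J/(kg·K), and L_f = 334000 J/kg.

Setting the total heat transfer to zero:
ice -9.1→0 °C: 0.149·2090·9.1 = 2833.8
  latent heat to melt: 0.149·334000 = 49766
  meltwater 0→T: 0.149·4180·T = 622.82 T
  seawater: 3323.7(T − 82.9)
3946.5 T = 275532 − 52600 = 222932
T ≈ 56.49 °C. Since T > 0 °C, the all-ice-melts assumption holds.

T_f ≈ 56.5 °C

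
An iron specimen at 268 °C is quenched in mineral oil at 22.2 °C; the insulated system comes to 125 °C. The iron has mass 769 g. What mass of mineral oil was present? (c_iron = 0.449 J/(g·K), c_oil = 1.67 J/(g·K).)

Heat lost by the iron = heat gained by the oil:
769·0.449·(268 − 125) = m·1.67·(125 − 22.2)
171.68 m = 49375  ⇒  m ≈ 287.6 g

m ≈ 288 g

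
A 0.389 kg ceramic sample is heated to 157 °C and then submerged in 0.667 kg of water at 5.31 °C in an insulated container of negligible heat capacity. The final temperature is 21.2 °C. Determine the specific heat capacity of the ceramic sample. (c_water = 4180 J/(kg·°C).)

Setting the total heat transfer to zero:
0.389·c·(21.2 − 157) + 0.667·4180·(21.2 − 5.31) = 0
-52.83 c = -44302
c = -44302/-52.83 ≈ 838.6 J/(kg·°C)

c ≈ 839 J/(kg·°C)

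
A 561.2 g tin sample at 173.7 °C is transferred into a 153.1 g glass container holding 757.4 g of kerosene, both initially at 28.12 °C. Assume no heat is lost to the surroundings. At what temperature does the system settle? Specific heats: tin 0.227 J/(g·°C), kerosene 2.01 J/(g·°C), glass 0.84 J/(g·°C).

T_f ≈ 38.5 °C

T_f is the heat-capacity-weighted average of the initial temperatures:
T_f = (127.39×173.7 + 1522.4×28.12 + 128.6×28.12) / (127.39 + 1522.4 + 128.6)
    = 68554 / 1778.4 ≈ 38.55 °C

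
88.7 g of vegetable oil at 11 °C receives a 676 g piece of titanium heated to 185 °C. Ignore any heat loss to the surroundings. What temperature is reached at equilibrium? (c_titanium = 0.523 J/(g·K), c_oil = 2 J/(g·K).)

T_f ≈ 126.9 °C

Heat lost by the titanium equals heat gained by the oil:
676×0.523×(185 − T) = 88.7×2×(T − 11)
353.55(185 − T) = 177.4(T − 11)
530.95 T = 67358  ⇒  T ≈ 126.86 °C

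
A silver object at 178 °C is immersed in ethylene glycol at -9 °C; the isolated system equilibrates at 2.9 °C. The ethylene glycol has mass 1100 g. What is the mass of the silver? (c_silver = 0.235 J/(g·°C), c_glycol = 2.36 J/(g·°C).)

Heat gained plus heat lost sum to zero:
m×0.235×(2.9 − 178) + 1100×2.36×(2.9 − (-9)) = 0
-41.15 m = -30892
m = -30892/-41.15 ≈ 750.8 g

m ≈ 751 g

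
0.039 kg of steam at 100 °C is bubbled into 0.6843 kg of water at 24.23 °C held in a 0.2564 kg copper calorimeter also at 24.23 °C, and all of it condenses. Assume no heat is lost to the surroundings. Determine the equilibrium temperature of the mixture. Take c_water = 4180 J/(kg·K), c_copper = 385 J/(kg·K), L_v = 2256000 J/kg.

T_f ≈ 56.4 °C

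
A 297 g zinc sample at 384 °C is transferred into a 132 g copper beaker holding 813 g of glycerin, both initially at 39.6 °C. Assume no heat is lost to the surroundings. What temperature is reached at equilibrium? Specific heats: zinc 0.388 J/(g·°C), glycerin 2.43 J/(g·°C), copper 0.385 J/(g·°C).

Net heat exchanged in the isolated system is zero:
297·0.388·(T − 384) + 813·2.43·(T − 39.6) + 132·0.385·(T − 39.6) = 0
2141.6 T = 124496
T = 124496/2141.6 ≈ 58.13 °C

T_f ≈ 58.1 °C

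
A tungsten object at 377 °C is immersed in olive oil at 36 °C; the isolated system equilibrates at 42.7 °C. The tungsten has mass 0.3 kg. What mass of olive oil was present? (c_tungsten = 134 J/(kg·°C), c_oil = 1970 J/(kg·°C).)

|Q_tungsten| = |Q_oil|:
0.3×134×(377 − 42.7) = m×1970×(42.7 − 36)
13199 m = 13439  ⇒  m ≈ 1.018 kg

m ≈ 1.02 kg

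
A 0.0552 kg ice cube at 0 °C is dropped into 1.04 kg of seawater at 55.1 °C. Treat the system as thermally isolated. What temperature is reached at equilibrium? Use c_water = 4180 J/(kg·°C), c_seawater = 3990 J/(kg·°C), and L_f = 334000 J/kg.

T_f ≈ 48.0 °C

Taking heat into each body as positive, Σ m c ΔT = 0:
melt ice: 0.0552×334000 = 18437; meltwater 0→T: 0.0552×4180×T = 230.74 T; seawater: 4149.6(T − 55.1)
4380.3 T = 228643 − 18437 = 210206
T ≈ 47.99 °C (positive, so assuming full melt was valid).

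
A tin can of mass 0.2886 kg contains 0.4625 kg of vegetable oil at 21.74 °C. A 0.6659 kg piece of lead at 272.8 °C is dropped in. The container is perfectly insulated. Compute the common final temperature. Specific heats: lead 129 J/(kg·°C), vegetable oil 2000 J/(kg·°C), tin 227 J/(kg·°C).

T_f ≈ 41.8 °C

Net heat exchanged in the isolated system is zero:
0.6659·129·(T − 272.8) + 0.4625·2000·(T − 21.74) + 0.2886·227·(T − 21.74) = 0
(85.9 + 925 + 65.51) T = 85.9·272.8 + 925·21.74 + 65.51·21.74
T ≈ 41.78 °C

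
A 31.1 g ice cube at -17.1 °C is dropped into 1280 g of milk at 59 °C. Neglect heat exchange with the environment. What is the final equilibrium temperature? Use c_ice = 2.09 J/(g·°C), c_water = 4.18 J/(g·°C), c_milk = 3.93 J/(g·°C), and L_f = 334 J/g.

T_f ≈ 55.3 °C

Sum of m c ΔT and latent-heat terms is zero:
warm ice to 0 °C: 31.1×2.09×(0 − (-17.1)) = 1111.5; latent heat to melt: 31.1×334 = 10387; meltwater 0→T: 31.1×4.18×T = 130 T; milk cools: 1280×3.93×(T − 59) = 5030.4(T − 59)
5160.4 T = 296794 − 11499 = 285295
T ≈ 55.29 °C — above 0 °C, consistent with complete melting.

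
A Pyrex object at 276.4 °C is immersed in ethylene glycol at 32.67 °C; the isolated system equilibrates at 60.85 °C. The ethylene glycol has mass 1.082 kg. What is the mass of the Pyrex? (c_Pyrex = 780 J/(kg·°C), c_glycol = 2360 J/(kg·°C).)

|Q_Pyrex| = |Q_glycol|:
m×780×(276.4 − 60.85) = 1.082×2360×(60.85 − 32.67)
168129 m = 71958  ⇒  m ≈ 0.428 kg

m ≈ 0.428 kg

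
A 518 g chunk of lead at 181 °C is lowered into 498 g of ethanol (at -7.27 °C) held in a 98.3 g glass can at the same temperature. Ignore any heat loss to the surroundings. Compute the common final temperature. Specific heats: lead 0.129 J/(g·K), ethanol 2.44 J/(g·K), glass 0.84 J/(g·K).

T_f ≈ 1.9 °C

Taking heat into each body as positive, Σ m c ΔT = 0:
518×0.129×(T − 181) + 498×2.44×(T − (-7.27)) + 98.3×0.84×(T − (-7.27)) = 0
66.82(T − 181) + 1215.1(T − (-7.27)) + 82.57(T − (-7.27)) = 0
(66.82 + 1215.1 + 82.57) T = 66.82×181 + 1215.1×(-7.27) + 82.57×(-7.27)
T = 2660.6 / 1364.5 = 1.95 °C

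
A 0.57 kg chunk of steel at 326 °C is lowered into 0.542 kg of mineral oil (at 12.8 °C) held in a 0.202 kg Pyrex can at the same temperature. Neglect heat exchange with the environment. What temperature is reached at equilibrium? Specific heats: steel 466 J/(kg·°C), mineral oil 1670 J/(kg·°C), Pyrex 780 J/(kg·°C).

T_f ≈ 75.4 °C

Conservation of energy gives ΣQ = 0:
0.57*466*(T − 326) + 0.542*1670*(T − 12.8) + 0.202*780*(T − 12.8) = 0
265.62(T − 326) + 905.14(T − 12.8) + 157.56(T − 12.8) = 0
(265.62 + 905.14 + 157.56) T = 265.62*326 + 905.14*12.8 + 157.56*12.8
T = 100195 / 1328.3 = 75.4 °C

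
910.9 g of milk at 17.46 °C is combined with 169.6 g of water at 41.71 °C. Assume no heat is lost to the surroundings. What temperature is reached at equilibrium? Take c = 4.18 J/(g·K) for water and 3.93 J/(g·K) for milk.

T_f ≈ 21.5 °C

With ΣQ=0 the equilibrium temperature is the m·c-weighted mean:
T_f = (708.93*41.71 + 3579.8*17.46) / (708.93 + 3579.8)
    = 92073 / 4288.8 ≈ 21.47 °C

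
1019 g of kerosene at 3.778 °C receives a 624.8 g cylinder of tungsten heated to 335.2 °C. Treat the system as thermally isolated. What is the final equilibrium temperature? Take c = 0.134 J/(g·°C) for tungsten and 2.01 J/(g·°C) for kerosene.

T_f ≈ 16.8 °C

Set heat shed by the hot body equal to heat absorbed by the cold body:
624.8·0.134·(335.2 − T) = 1019·2.01·(T − 3.778)
83.72(335.2 − T) = 2048.2(T − 3.778)
2131.9 T = 35802  ⇒  T ≈ 16.79 °C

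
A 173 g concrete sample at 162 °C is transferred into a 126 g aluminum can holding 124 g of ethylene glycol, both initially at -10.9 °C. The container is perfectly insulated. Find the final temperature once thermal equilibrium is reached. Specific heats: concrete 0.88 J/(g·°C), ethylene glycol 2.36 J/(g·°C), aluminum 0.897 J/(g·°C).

T_f ≈ 36.3 °C

Setting the total heat transfer to zero:
173*0.88*(T − 162) + 124*2.36*(T − (-10.9)) + 126*0.897*(T − (-10.9)) = 0
152.24(T − 162) + 292.64(T − (-10.9)) + 113.02(T − (-10.9)) = 0
557.9 T = 20241
T = 20241/557.9 ≈ 36.28 °C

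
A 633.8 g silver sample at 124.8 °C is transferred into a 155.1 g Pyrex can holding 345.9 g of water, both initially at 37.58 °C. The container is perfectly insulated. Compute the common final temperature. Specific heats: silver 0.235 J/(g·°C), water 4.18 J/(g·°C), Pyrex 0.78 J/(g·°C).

T_f ≈ 45.2 °C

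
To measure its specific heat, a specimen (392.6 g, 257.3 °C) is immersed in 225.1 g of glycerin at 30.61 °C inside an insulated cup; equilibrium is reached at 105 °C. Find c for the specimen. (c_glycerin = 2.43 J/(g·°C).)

m_s c (T_s − T_f) = m_glycerin c_glycerin (T_f − T_0):
392.6·c·(257.3 − 105) = 225.1·2.43·(105 − 30.61)
59793 c = 40691  ⇒  c ≈ 0.6805 J/(g·°C)

c ≈ 0.681 J/(g·°C)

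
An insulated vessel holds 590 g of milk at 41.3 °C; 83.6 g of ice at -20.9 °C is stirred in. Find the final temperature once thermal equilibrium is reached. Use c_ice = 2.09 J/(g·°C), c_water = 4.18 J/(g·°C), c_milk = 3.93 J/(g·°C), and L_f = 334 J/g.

T_f ≈ 24.1 °C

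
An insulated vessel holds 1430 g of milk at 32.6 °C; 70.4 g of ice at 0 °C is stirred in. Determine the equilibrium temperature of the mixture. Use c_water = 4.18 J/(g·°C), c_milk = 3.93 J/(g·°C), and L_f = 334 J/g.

Setting the total heat transfer to zero:
melt ice: 70.4×334 = 23514; meltwater 0→T: 70.4×4.18×T = 294.27 T; milk cools: 1430×3.93×(T − 32.6) = 5619.9(T − 32.6)
5914.2 T = 183209 − 23514 = 159695
T ≈ 27.00 °C (positive, so assuming full melt was valid).

T_f ≈ 27.0 °C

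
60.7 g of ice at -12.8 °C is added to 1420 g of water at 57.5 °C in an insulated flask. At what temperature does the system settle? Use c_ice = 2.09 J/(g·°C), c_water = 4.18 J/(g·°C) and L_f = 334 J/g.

T_f ≈ 51.6 °C

Heat gained plus heat lost sum to zero:
ice -12.8→0 °C: 60.7·2.09·12.8 = 1623.8; latent heat to melt: 60.7·334 = 20274; meltwater 0→T: 60.7·4.18·T = 253.73 T; water: 5935.6(T − 57.5)
6189.3 T = 341297 − 21898 = 319399
T ≈ 51.60 °C (positive, so assuming full melt was valid).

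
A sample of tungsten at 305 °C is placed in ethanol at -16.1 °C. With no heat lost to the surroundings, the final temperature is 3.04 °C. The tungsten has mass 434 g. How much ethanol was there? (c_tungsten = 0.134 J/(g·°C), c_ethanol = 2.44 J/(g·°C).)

Setting the total heat transfer to zero:
434·0.134·(3.04 − 305) + m·2.44·(3.04 − (-16.1)) = 0
46.7 m = 17561
m = 17561/46.7 ≈ 376 g

m ≈ 376 g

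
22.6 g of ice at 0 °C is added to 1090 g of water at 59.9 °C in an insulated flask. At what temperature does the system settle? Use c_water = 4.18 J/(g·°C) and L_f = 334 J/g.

T_f ≈ 57.1 °C

Energy balance with sensible and latent terms:
latent heat to melt: 22.6·334 = 7548.4; meltwater 0→T: 22.6·4.18·T = 94.47 T; water: 4556.2(T − 59.9)
4650.7 T = 272916 − 7548.4 = 265368
T ≈ 57.06 °C (positive, so assuming full melt was valid).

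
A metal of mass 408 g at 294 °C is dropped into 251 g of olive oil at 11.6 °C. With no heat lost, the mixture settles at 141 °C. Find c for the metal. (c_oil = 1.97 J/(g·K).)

c ≈ 1.02 J/(g·K)

Taking heat into each body as positive, Σ m c ΔT = 0:
408·c·(141 − 294) + 251·1.97·(141 − 11.6) = 0
-62424 c = -63984
c = -63984/-62424 ≈ 1.025 J/(g·K)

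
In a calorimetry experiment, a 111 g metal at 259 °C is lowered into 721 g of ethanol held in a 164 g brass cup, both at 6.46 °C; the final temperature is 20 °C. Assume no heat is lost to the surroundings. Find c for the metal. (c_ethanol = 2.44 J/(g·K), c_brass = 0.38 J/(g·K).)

c ≈ 0.93 J/(g·K)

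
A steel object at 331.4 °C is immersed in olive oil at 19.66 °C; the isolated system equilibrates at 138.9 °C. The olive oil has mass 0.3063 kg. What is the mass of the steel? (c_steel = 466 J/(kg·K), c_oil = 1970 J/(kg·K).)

m ≈ 0.802 kg

Heat lost by the steel = heat gained by the oil:
m×466×(331.4 − 138.9) = 0.3063×1970×(138.9 − 19.66)
89705 m = 71951  ⇒  m ≈ 0.8021 kg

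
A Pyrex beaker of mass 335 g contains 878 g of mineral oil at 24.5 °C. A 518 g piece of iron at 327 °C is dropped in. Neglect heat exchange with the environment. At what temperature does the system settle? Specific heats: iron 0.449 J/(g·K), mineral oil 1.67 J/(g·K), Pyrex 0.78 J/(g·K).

T_f ≈ 60.4 °C

Taking heat into each body as positive, Σ m c ΔT = 0:
518×0.449×(T − 327) + 878×1.67×(T − 24.5) + 335×0.78×(T − 24.5) = 0
232.58(T − 327) + 1466.3(T − 24.5) + 261.3(T − 24.5) = 0
(232.58 + 1466.3 + 261.3) T = 232.58×327 + 1466.3×24.5 + 261.3×24.5
T ≈ 60.39 °C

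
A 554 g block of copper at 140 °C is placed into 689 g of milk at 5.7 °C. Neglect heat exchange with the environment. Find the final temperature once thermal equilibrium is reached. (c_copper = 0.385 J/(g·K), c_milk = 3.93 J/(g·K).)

T_f ≈ 15.5 °C

Let T be the final temperature. ΣQ_i = 0:
554·0.385·(T − 140) + 689·3.93·(T − 5.7) = 0
213.29(T − 140) + 2707.8(T − 5.7) = 0
2921.1 T = 45295
T = 45295 / 2921.1 = 15.5 °C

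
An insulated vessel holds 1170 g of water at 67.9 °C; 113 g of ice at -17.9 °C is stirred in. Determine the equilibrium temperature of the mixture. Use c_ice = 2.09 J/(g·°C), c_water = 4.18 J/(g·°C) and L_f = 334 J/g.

T_f ≈ 54.1 °C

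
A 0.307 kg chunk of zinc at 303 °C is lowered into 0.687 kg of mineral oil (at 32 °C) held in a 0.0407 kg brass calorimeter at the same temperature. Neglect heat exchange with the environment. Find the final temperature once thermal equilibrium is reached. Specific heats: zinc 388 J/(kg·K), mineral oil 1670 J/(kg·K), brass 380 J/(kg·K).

Setting the total heat transfer to zero:
0.307·388·(T − 303) + 0.687·1670·(T − 32) + 0.0407·380·(T − 32) = 0
119.12(T − 303) + 1147.3(T − 32) + 15.47(T − 32) = 0
(119.12 + 1147.3 + 15.47) T = 119.12·303 + 1147.3·32 + 15.47·32
T = 73300/1281.9 ≈ 57.18 °C

T_f ≈ 57.2 °C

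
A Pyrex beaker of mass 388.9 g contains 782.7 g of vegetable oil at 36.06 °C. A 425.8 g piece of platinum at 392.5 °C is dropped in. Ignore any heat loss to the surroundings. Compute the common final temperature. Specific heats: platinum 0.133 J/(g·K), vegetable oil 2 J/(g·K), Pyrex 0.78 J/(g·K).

T_f ≈ 46.5 °C

Energy conservation, ΣQ = 0:
425.8*0.133*(T − 392.5) + 782.7*2*(T − 36.06) + 388.9*0.78*(T − 36.06) = 0
56.63(T − 392.5) + 1565.4(T − 36.06) + 303.34(T − 36.06) = 0
1925.4 T = 89615
T = 89615/1925.4 ≈ 46.54 °C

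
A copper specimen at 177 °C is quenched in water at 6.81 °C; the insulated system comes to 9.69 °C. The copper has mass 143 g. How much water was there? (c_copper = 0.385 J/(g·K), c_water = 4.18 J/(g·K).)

Setting the total heat transfer to zero:
143×0.385×(9.69 − 177) + m×4.18×(9.69 − 6.81) = 0
12.04 m = 9211.3
m = 9211.3/12.04 ≈ 765.2 g

m ≈ 765 g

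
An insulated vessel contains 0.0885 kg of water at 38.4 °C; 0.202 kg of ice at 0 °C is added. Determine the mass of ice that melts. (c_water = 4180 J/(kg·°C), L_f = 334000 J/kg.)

Water can give up m c ΔT = 0.0885×4180×38.4 = 14205 J before reaching 0 °C.
To melt every bit of ice: 0.202×334000 = 67468 J.
Since 14205 < 67468 J, not all the ice melts; equilibrium is at 0 °C.
m_melted×334000 = 14205  ⇒  m_melted ≈ 0.04253 kg.

m_melted ≈ 0.0425 kg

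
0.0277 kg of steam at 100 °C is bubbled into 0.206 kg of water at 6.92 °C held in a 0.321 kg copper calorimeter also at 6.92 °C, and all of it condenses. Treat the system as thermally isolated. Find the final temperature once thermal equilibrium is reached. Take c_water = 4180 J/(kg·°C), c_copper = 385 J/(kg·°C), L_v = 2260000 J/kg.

Net heat exchanged in the isolated system is zero:
latent heat released on condensation: 0.0277×2260000 = 62602
  condensed water 100 °C→T: 115.79(T − 100)
  water warms: 0.206×4180×(T − 6.92) = 861.08(T − 6.92)
  cup: 123.59(T − 6.92)
1100.5 T = 62602 + 11579 + 6813.9 = 80994
T ≈ 73.60 °C — below 100 °C, confirming all the steam condensed.

T_f ≈ 73.6 °C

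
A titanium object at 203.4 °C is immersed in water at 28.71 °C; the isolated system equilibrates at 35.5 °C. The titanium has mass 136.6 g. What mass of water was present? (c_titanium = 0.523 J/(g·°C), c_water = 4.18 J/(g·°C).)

Heat lost by the titanium = heat gained by the water:
136.6·0.523·(203.4 − 35.5) = m·4.18·(35.5 − 28.71)
28.38 m = 11995  ⇒  m ≈ 422.6 g

m ≈ 423 g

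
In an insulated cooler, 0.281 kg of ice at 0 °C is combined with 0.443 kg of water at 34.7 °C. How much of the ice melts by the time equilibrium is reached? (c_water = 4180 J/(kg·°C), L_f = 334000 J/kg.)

m_melted ≈ 0.192 kg

Cooling the water to 0 °C releases 0.443·4180·34.7 = 64255 J.
Fully melting the ice requires m_ice L_f = 0.281·334000 = 93854 J.
Since 64255 < 93854 J, not all the ice melts; equilibrium is at 0 °C.
m_melted·334000 = 64255  ⇒  m_melted ≈ 0.1924 kg.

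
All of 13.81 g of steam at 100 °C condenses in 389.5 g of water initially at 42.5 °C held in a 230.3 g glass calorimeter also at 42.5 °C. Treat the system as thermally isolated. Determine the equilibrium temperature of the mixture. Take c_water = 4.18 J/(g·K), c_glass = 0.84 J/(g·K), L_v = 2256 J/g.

T_f ≈ 60.8 °C

Energy balance with sensible and latent terms:
steam→water at 100 °C releases m L_v = 13.81×2256 = 31155
  condensed water 100 °C→T: 57.73(T − 100)
  original water: 1628.1(T − 42.5)
  glass cup: 230.3×0.84×(T − 42.5) = 193.45(T − 42.5)
1879.3 T = 31155 + 5772.6 + 77416 = 114344
T ≈ 60.84 °C (< 100 °C, so full condensation is consistent).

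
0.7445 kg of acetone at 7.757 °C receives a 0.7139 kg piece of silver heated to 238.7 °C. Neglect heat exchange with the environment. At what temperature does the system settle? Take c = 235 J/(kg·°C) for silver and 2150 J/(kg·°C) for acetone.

Taking heat into each body as positive, Σ m c ΔT = 0:
0.7139*235*(T − 238.7) + 0.7445*2150*(T − 7.757) = 0
167.77(T − 238.7) + 1600.7(T − 7.757) = 0
(167.77 + 1600.7) T = 167.77*238.7 + 1600.7*7.757
T ≈ 29.67 °C

T_f ≈ 29.7 °C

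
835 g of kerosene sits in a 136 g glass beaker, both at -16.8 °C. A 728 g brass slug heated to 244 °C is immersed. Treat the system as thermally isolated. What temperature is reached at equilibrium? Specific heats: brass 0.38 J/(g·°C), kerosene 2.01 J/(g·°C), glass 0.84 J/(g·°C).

Conservation of energy gives ΣQ = 0:
728*0.38*(T − 244) + 835*2.01*(T − (-16.8)) + 136*0.84*(T − (-16.8)) = 0
276.64(T − 244) + 1678.3(T − (-16.8)) + 114.24(T − (-16.8)) = 0
2069.2 T = 37385
T ≈ 18.07 °C

T_f ≈ 18.1 °C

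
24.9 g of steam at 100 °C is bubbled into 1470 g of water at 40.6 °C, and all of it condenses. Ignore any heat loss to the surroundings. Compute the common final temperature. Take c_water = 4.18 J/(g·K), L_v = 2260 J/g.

T_f ≈ 50.6 °C

Heat gained plus heat lost sum to zero:
steam→water at 100 °C releases m L_v = 24.9·2260 = 56274; condensate cools 100→T: 24.9·4.18·(T − 100) = 104.08(T − 100); water warms: 1470·4.18·(T − 40.6) = 6144.6(T − 40.6)
6248.7 T = 56274 + 10408 + 249471 = 316153
T ≈ 50.60 °C (< 100 °C, so full condensation is consistent).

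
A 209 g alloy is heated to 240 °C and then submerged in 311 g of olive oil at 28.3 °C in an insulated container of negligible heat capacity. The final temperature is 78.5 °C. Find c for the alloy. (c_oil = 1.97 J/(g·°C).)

Heat lost by the alloy = heat gained by the oil:
209·c·(240 − 78.5) = 311·1.97·(78.5 − 28.3)
33754 c = 30756  ⇒  c ≈ 0.9112 J/(g·°C)

c ≈ 0.911 J/(g·°C)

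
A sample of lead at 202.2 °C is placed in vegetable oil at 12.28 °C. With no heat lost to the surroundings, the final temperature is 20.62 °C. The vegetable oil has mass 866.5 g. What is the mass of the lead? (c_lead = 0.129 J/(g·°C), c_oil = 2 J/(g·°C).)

|Q_lead| = |Q_oil|:
m·0.129·(202.2 − 20.62) = 866.5·2·(20.62 − 12.28)
23.42 m = 14453  ⇒  m ≈ 617 g

m ≈ 617 g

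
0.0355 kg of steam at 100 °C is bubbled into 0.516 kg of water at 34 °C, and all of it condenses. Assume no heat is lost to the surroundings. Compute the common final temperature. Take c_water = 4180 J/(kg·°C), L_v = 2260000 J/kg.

Sum of m c ΔT and latent-heat terms is zero:
latent heat released on condensation: 0.0355·2260000 = 80230; condensed water 100 °C→T: 148.39(T − 100); water warms: 0.516·4180·(T − 34) = 2156.9(T − 34)
2305.3 T = 80230 + 14839 + 73334 = 168403
T ≈ 73.05 °C — below 100 °C, confirming all the steam condensed.

T_f ≈ 73.1 °C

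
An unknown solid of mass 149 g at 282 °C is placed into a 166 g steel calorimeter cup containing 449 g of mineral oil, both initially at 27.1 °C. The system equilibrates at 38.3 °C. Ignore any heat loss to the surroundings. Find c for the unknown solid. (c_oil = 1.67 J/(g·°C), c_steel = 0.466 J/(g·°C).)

Let T be the final temperature. ΣQ_i = 0:
149×c×(38.3 − 282) + 449×1.67×(38.3 − 27.1) + 166×0.466×(38.3 − 27.1) = 0
-36311 c = -9264.5
c = -9264.5/-36311 ≈ 0.2551 J/(g·°C)

c ≈ 0.255 J/(g·°C)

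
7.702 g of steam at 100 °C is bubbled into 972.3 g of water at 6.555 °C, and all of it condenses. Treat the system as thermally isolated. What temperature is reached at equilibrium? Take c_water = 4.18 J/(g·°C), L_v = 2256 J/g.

T_f ≈ 11.5 °C

Setting the total heat transfer to zero:
steam→water at 100 °C releases m L_v = 7.702×2256 = 17376; condensed water 100 °C→T: 32.19(T − 100); water warms: 972.3×4.18×(T − 6.555) = 4064.2(T − 6.555)
4096.4 T = 17376 + 3219.4 + 26641 = 47236
T ≈ 11.53 °C — below 100 °C, confirming all the steam condensed.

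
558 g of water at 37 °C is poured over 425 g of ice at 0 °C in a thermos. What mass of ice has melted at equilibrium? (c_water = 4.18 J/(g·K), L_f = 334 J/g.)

Water can give up m c ΔT = 558×4.18×37 = 86300 J before reaching 0 °C.
Melting all 425 g of ice would need 425×334 = 141950 J.
That's not enough to melt it all — equilibrium is at 0 °C with ice remaining.
m_melt = 86300 / L_f = 258.4 g.

m_melted ≈ 258 g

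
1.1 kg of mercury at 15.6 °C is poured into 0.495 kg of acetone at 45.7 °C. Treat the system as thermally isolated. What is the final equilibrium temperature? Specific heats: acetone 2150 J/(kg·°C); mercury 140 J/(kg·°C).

T_f = Σ m_i c_i T_i / Σ m_i c_i:
T_f = (1064.2·45.7 + 154·15.6) / (1064.2 + 154)
    = 51039 / 1218.2 ≈ 41.90 °C

T_f ≈ 41.9 °C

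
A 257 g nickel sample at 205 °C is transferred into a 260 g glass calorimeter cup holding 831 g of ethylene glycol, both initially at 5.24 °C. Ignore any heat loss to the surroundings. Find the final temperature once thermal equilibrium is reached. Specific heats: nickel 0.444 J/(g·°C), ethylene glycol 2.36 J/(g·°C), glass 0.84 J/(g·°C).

T_f = Σ m_i c_i T_i / Σ m_i c_i:
T_f = (114.11·205 + 1961.2·5.24 + 218.4·5.24) / (114.11 + 1961.2 + 218.4)
    = 34813 / 2293.7 ≈ 15.18 °C

T_f ≈ 15.2 °C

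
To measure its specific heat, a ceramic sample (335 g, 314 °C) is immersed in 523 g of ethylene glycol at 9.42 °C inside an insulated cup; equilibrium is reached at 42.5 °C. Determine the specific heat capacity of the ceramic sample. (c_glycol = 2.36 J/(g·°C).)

c ≈ 0.449 J/(g·°C)

Taking heat into each body as positive, Σ m c ΔT = 0:
335·c·(42.5 − 314) + 523·2.36·(42.5 − 9.42) = 0
-90952 c = -40830
c = -40830/-90952 ≈ 0.4489 J/(g·°C)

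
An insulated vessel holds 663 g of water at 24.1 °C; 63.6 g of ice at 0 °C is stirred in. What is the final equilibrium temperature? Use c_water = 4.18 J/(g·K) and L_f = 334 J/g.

T_f ≈ 15.0 °C

Heat gained plus heat lost sum to zero:
latent heat to melt: 63.6×334 = 21242
  warm the meltwater: 265.85 T
  water: 2771.3(T − 24.1)
3037.2 T = 66789 − 21242 = 45547
T ≈ 15.00 °C — above 0 °C, consistent with complete melting.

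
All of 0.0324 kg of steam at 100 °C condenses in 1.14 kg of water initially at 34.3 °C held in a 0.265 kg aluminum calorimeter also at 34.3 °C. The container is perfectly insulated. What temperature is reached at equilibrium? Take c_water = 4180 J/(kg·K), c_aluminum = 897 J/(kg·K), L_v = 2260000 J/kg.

T_f ≈ 50.3 °C

Sum of m c ΔT and latent-heat terms is zero:
steam→water at 100 °C releases m L_v = 0.0324×2260000 = 73224
  condensed water 100 °C→T: 135.43(T − 100)
  original water: 4765.2(T − 34.3)
  cup: 237.71(T − 34.3)
5138.3 T = 73224 + 13543 + 171600 = 258367
T ≈ 50.28 °C (< 100 °C, so full condensation is consistent).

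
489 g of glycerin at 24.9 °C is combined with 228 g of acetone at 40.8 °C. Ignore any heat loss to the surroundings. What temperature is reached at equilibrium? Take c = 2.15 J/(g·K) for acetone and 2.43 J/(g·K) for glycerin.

Net heat exchanged in the isolated system is zero:
228×2.15×(T − 40.8) + 489×2.43×(T − 24.9) = 0
490.2(T − 40.8) + 1188.3(T − 24.9) = 0
1678.5 T = 49588
T ≈ 29.54 °C

T_f ≈ 29.5 °C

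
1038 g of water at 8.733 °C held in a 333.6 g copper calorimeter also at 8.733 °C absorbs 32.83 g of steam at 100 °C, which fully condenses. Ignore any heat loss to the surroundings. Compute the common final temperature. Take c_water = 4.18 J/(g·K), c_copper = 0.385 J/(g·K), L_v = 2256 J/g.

T_f ≈ 27.5 °C

Setting the total heat transfer to zero:
condense steam: −32.83·2256 = −74064; condensate cools 100→T: 32.83·4.18·(T − 100) = 137.23(T − 100); water warms: 1038·4.18·(T − 8.733) = 4338.8(T − 8.733); copper cup: 333.6·0.385·(T − 8.733) = 128.44(T − 8.733)
4604.5 T = 74064 + 13723 + 39013 = 126800
T ≈ 27.54 °C, under the boiling point, so the assumption holds.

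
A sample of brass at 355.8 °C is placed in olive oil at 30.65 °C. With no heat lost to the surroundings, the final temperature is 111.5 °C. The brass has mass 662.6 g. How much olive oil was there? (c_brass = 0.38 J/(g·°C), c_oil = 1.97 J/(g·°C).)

m ≈ 386 g

Heat lost by the brass = heat gained by the oil:
662.6×0.38×(355.8 − 111.5) = m×1.97×(111.5 − 30.65)
159.27 m = 61512  ⇒  m ≈ 386.2 g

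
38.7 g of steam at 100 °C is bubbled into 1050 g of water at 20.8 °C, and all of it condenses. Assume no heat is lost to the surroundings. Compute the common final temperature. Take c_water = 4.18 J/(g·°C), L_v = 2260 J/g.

Net heat exchanged in the isolated system is zero:
condense steam: −38.7·2260 = −87462; condensed water 100 °C→T: 161.77(T − 100); water warms: 1050·4.18·(T − 20.8) = 4389(T − 20.8)
4550.8 T = 87462 + 16177 + 91291 = 194930
T ≈ 42.83 °C, under the boiling point, so the assumption holds.

T_f ≈ 42.8 °C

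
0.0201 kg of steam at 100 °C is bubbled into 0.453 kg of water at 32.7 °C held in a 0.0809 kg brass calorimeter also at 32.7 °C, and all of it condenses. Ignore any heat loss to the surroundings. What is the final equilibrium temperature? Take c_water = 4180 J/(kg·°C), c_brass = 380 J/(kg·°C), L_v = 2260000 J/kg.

T_f ≈ 58.1 °C

Setting the total heat transfer to zero:
latent heat released on condensation: 0.0201×2260000 = 45426
  condensed water 100 °C→T: 84.02(T − 100)
  water warms: 0.453×4180×(T − 32.7) = 1893.5(T − 32.7)
  cup: 30.74(T − 32.7)
2008.3 T = 45426 + 8401.8 + 62924 = 116752
T ≈ 58.13 °C, under the boiling point, so the assumption holds.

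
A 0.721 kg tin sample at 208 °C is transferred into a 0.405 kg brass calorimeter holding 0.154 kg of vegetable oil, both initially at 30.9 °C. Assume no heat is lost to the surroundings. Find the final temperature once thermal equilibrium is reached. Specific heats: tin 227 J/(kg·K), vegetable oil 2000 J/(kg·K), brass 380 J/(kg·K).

Taking heat into each body as positive, Σ m c ΔT = 0:
0.721·227·(T − 208) + 0.154·2000·(T − 30.9) + 0.405·380·(T − 30.9) = 0
(163.67 + 308 + 153.9) T = 163.67·208 + 308·30.9 + 153.9·30.9
T ≈ 77.23 °C

T_f ≈ 77.2 °C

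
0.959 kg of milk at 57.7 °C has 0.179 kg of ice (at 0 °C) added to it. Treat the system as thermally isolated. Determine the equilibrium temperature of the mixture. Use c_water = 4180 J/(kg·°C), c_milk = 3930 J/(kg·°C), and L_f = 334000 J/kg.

Let T be the final temperature. ΣQ_i = 0:
melt ice: 0.179×334000 = 59786
  warm the meltwater: 748.22 T
  milk: 3768.9(T − 57.7)
4517.1 T = 217464 − 59786 = 157678
T ≈ 34.91 °C. Since T > 0 °C, the all-ice-melts assumption holds.

T_f ≈ 34.9 °C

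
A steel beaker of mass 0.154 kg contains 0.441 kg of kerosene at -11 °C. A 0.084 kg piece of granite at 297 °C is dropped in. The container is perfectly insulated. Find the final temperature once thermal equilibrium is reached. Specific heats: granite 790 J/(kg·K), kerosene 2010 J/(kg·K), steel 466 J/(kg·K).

T_f ≈ 8.9 °C

Energy conservation, ΣQ = 0:
0.084×790×(T − 297) + 0.441×2010×(T − (-11)) + 0.154×466×(T − (-11)) = 0
66.36(T − 297) + 886.41(T − (-11)) + 71.76(T − (-11)) = 0
(66.36 + 886.41 + 71.76) T = 66.36×297 + 886.41×(-11) + 71.76×(-11)
T = 9169/1024.5 ≈ 8.95 °C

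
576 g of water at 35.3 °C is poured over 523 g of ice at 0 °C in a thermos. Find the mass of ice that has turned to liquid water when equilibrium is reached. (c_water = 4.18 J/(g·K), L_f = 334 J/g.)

Cooling the water to 0 °C releases 576·4.18·35.3 = 84991 J.
To melt every bit of ice: 523·334 = 174682 J.
Since 84991 < 174682 J, not all the ice melts; equilibrium is at 0 °C.
Mass melted = 84991/334 ≈ 254.5 g.

m_melted ≈ 254 g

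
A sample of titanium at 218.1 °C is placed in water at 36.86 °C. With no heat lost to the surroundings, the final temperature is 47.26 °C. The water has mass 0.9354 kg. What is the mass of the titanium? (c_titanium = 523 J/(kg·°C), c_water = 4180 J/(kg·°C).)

Setting the total heat transfer to zero:
m·523·(47.26 − 218.1) + 0.9354·4180·(47.26 − 36.86) = 0
-89349 m = -40664
m = -40664/-89349 ≈ 0.4551 kg

m ≈ 0.455 kg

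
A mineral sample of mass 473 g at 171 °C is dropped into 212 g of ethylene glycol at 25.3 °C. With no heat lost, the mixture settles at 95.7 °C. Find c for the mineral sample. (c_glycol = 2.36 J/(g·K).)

c ≈ 0.989 J/(g·K)

Heat lost by the mineral sample = heat gained by the glycol:
473·c·(171 − 95.7) = 212·2.36·(95.7 − 25.3)
35617 c = 35223  ⇒  c ≈ 0.9889 J/(g·K)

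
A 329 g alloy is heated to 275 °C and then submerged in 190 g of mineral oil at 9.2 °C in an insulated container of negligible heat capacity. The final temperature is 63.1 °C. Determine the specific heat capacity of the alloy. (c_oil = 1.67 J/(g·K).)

Setting the total heat transfer to zero:
329·c·(63.1 − 275) + 190·1.67·(63.1 − 9.2) = 0
-69715 c = -17102
c = -17102/-69715 ≈ 0.2453 J/(g·K)

c ≈ 0.245 J/(g·K)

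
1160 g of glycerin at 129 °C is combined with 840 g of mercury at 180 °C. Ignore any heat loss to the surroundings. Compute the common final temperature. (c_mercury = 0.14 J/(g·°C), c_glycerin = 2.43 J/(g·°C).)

T_f ≈ 131.0 °C

Let T be the final temperature. ΣQ_i = 0:
840·0.14·(T − 180) + 1160·2.43·(T − 129) = 0
2936.4 T = 384793
T ≈ 131.04 °C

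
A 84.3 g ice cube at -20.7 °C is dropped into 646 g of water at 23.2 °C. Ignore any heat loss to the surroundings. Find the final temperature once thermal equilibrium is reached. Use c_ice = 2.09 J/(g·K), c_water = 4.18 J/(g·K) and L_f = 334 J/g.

Taking heat into each body as positive, Σ m c ΔT = 0:
ice -20.7→0 °C: 84.3·2.09·20.7 = 3647.1; latent heat to melt: 84.3·334 = 28156; meltwater 0→T: 84.3·4.18·T = 352.37 T; water: 2700.3(T − 23.2)
3052.7 T = 62646 − 31803 = 30843
T ≈ 10.10 °C (positive, so assuming full melt was valid).

T_f ≈ 10.1 °C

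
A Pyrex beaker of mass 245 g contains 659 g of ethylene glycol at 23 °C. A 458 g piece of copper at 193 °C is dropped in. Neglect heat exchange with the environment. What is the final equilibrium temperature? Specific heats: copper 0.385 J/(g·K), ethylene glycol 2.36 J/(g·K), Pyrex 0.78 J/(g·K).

T_f ≈ 38.6 °C

Conservation of energy gives ΣQ = 0:
458*0.385*(T − 193) + 659*2.36*(T − 23) + 245*0.78*(T − 23) = 0
176.33(T − 193) + 1555.2(T − 23) + 191.1(T − 23) = 0
(176.33 + 1555.2 + 191.1) T = 176.33*193 + 1555.2*23 + 191.1*23
T ≈ 38.59 °C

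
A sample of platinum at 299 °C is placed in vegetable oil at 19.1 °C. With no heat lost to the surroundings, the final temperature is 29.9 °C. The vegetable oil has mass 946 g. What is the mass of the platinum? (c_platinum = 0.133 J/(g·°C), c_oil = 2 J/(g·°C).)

Energy conservation, ΣQ = 0:
m×0.133×(29.9 − 299) + 946×2×(29.9 − 19.1) = 0
-35.79 m = -20434
m = -20434/-35.79 ≈ 570.9 g

m ≈ 571 g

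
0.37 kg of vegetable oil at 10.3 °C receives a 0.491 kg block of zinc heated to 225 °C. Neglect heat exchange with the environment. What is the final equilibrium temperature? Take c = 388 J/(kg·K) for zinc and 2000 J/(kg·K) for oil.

T_f ≈ 54.3 °C

Setting the total heat transfer to zero:
0.491*388*(T − 225) + 0.37*2000*(T − 10.3) = 0
190.51(T − 225) + 740(T − 10.3) = 0
(190.51 + 740) T = 190.51*225 + 740*10.3
T = 50486/930.51 ≈ 54.26 °C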